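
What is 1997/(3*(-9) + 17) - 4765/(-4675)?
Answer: -371533/1870 ≈ -198.68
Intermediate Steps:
1997/(3*(-9) + 17) - 4765/(-4675) = 1997/(-27 + 17) - 4765*(-1/4675) = 1997/(-10) + 953/935 = 1997*(-1/10) + 953/935 = -1997/10 + 953/935 = -371533/1870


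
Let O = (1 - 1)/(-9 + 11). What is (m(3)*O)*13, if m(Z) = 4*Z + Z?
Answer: 0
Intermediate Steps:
O = 0 (O = 0/2 = 0*(1/2) = 0)
m(Z) = 5*Z
(m(3)*O)*13 = ((5*3)*0)*13 = (15*0)*13 = 0*13 = 0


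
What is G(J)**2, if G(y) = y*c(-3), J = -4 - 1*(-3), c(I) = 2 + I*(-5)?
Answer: 289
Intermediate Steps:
c(I) = 2 - 5*I
J = -1 (J = -4 + 3 = -1)
G(y) = 17*y (G(y) = y*(2 - 5*(-3)) = y*(2 + 15) = y*17 = 17*y)
G(J)**2 = (17*(-1))**2 = (-17)**2 = 289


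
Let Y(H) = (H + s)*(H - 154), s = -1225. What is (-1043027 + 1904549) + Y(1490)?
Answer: 1215562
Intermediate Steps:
Y(H) = (-1225 + H)*(-154 + H) (Y(H) = (H - 1225)*(H - 154) = (-1225 + H)*(-154 + H))
(-1043027 + 1904549) + Y(1490) = (-1043027 + 1904549) + (188650 + 1490² - 1379*1490) = 861522 + (188650 + 2220100 - 2054710) = 861522 + 354040 = 1215562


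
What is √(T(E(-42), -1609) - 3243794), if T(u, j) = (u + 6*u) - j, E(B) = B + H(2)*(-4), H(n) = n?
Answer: I*√3242535 ≈ 1800.7*I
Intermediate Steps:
E(B) = -8 + B (E(B) = B + 2*(-4) = B - 8 = -8 + B)
T(u, j) = -j + 7*u (T(u, j) = 7*u - j = -j + 7*u)
√(T(E(-42), -1609) - 3243794) = √((-1*(-1609) + 7*(-8 - 42)) - 3243794) = √((1609 + 7*(-50)) - 3243794) = √((1609 - 350) - 3243794) = √(1259 - 3243794) = √(-3242535) = I*√3242535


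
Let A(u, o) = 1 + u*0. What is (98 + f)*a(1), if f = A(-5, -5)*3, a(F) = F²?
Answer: 101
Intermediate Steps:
A(u, o) = 1 (A(u, o) = 1 + 0 = 1)
f = 3 (f = 1*3 = 3)
(98 + f)*a(1) = (98 + 3)*1² = 101*1 = 101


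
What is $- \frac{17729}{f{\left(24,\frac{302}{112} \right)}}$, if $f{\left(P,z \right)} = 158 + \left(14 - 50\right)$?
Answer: $- \frac{17729}{122} \approx -145.32$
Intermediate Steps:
$f{\left(P,z \right)} = 122$ ($f{\left(P,z \right)} = 158 + \left(14 - 50\right) = 158 - 36 = 122$)
$- \frac{17729}{f{\left(24,\frac{302}{112} \right)}} = - \frac{17729}{122}$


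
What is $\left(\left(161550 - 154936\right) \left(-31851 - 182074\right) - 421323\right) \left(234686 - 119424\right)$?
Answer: $-163132760568526$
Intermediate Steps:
$\left(\left(161550 - 154936\right) \left(-31851 - 182074\right) - 421323\right) \left(234686 - 119424\right) = \left(6614 \left(-213925\right) - 421323\right) 115262 = \left(-1414899950 - 421323\right) 115262 = \left(-1415321273\right) 115262 = -163132760568526$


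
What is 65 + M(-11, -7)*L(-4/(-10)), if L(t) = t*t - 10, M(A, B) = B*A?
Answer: -17317/25 ≈ -692.68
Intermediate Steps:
M(A, B) = A*B
L(t) = -10 + t² (L(t) = t² - 10 = -10 + t²)
65 + M(-11, -7)*L(-4/(-10)) = 65 + (-11*(-7))*(-10 + (-4/(-10))²) = 65 + 77*(-10 + (-4*(-⅒))²) = 65 + 77*(-10 + (⅖)²) = 65 + 77*(-10 + 4/25) = 65 + 77*(-246/25) = 65 - 18942/25 = -17317/25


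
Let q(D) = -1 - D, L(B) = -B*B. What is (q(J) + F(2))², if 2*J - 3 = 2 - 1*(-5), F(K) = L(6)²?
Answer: 1664100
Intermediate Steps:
L(B) = -B²
F(K) = 1296 (F(K) = (-1*6²)² = (-1*36)² = (-36)² = 1296)
J = 5 (J = 3/2 + (2 - 1*(-5))/2 = 3/2 + (2 + 5)/2 = 3/2 + (½)*7 = 3/2 + 7/2 = 5)
(q(J) + F(2))² = ((-1 - 1*5) + 1296)² = ((-1 - 5) + 1296)² = (-6 + 1296)² = 1290² = 1664100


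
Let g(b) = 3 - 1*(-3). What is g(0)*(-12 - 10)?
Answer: -132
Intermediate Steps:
g(b) = 6 (g(b) = 3 + 3 = 6)
g(0)*(-12 - 10) = 6*(-12 - 10) = 6*(-22) = -132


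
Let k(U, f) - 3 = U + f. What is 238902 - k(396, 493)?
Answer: 238010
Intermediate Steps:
k(U, f) = 3 + U + f (k(U, f) = 3 + (U + f) = 3 + U + f)
238902 - k(396, 493) = 238902 - (3 + 396 + 493) = 238902 - 1*892 = 238902 - 892 = 238010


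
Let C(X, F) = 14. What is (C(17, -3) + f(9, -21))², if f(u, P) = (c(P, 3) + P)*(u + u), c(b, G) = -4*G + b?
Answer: 917764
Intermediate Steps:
c(b, G) = b - 4*G
f(u, P) = 2*u*(-12 + 2*P) (f(u, P) = ((P - 4*3) + P)*(u + u) = ((P - 12) + P)*(2*u) = ((-12 + P) + P)*(2*u) = (-12 + 2*P)*(2*u) = 2*u*(-12 + 2*P))
(C(17, -3) + f(9, -21))² = (14 + 4*9*(-6 - 21))² = (14 + 4*9*(-27))² = (14 - 972)² = (-958)² = 917764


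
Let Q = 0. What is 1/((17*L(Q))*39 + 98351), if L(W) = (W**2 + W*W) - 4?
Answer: 1/95699 ≈ 1.0449e-5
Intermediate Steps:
L(W) = -4 + 2*W**2 (L(W) = (W**2 + W**2) - 4 = 2*W**2 - 4 = -4 + 2*W**2)
1/((17*L(Q))*39 + 98351) = 1/((17*(-4 + 2*0**2))*39 + 98351) = 1/((17*(-4 + 2*0))*39 + 98351) = 1/((17*(-4 + 0))*39 + 98351) = 1/((17*(-4))*39 + 98351) = 1/(-68*39 + 98351) = 1/(-2652 + 98351) = 1/95699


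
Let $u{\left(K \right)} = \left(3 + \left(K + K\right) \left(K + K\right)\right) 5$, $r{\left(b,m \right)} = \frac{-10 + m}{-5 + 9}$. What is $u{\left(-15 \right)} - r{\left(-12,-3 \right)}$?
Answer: $\frac{18073}{4} \approx 4518.3$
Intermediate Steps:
$r{\left(b,m \right)} = - \frac{5}{2} + \frac{m}{4}$ ($r{\left(b,m \right)} = \frac{-10 + m}{4} = \left(-10 + m\right) \frac{1}{4} = - \frac{5}{2} + \frac{m}{4}$)
$u{\left(K \right)} = 15 + 20 K^{2}$ ($u{\left(K \right)} = \left(3 + 2 K 2 K\right) 5 = \left(3 + 4 K^{2}\right) 5 = 15 + 20 K^{2}$)
$u{\left(-15 \right)} - r{\left(-12,-3 \right)} = \left(15 + 20 \left(-15\right)^{2}\right) - \left(- \frac{5}{2} + \frac{1}{4} \left(-3\right)\right) = \left(15 + 20 \cdot 225\right) - \left(- \frac{5}{2} - \frac{3}{4}\right) = \left(15 + 4500\right) - - \frac{13}{4} = 4515 + \frac{13}{4} = \frac{18073}{4}$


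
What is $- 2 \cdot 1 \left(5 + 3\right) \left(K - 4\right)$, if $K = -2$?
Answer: $96$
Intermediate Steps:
$- 2 \cdot 1 \left(5 + 3\right) \left(K - 4\right) = - 2 \cdot 1 \left(5 + 3\right) \left(-2 - 4\right) = - 2 \cdot 1 \cdot 8 \left(-6\right) = - 2 \cdot 1 \left(-48\right) = \left(-2\right) \left(-48\right) = 96$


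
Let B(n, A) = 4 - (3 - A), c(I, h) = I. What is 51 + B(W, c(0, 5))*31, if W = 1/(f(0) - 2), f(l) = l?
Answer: 82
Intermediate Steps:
W = -½ (W = 1/(0 - 2) = 1/(-2) = -½ ≈ -0.50000)
B(n, A) = 1 + A (B(n, A) = 4 + (-3 + A) = 1 + A)
51 + B(W, c(0, 5))*31 = 51 + (1 + 0)*31 = 51 + 1*31 = 51 + 31 = 82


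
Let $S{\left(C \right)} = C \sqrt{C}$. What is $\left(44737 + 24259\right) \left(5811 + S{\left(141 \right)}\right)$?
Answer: $400935756 + 9728436 \sqrt{141} \approx 5.1645 \cdot 10^{8}$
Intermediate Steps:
$S{\left(C \right)} = C^{\frac{3}{2}}$
$\left(44737 + 24259\right) \left(5811 + S{\left(141 \right)}\right) = \left(44737 + 24259\right) \left(5811 + 141^{\frac{3}{2}}\right) = 68996 \left(5811 + 141 \sqrt{141}\right) = 400935756 + 9728436 \sqrt{141}$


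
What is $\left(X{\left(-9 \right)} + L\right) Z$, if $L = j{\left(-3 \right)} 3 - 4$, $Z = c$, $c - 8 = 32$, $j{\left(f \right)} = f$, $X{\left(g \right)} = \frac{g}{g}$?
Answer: $-480$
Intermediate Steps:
$X{\left(g \right)} = 1$
$c = 40$ ($c = 8 + 32 = 40$)
$Z = 40$
$L = -13$ ($L = \left(-3\right) 3 - 4 = -9 - 4 = -13$)
$\left(X{\left(-9 \right)} + L\right) Z = \left(1 - 13\right) 40 = \left(-12\right) 40 = -480$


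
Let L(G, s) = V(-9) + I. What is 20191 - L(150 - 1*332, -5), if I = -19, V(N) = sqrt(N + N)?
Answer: 20210 - 3*I*sqrt(2) ≈ 20210.0 - 4.2426*I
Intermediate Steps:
V(N) = sqrt(2)*sqrt(N) (V(N) = sqrt(2*N) = sqrt(2)*sqrt(N))
L(G, s) = -19 + 3*I*sqrt(2) (L(G, s) = sqrt(2)*sqrt(-9) - 19 = sqrt(2)*(3*I) - 19 = 3*I*sqrt(2) - 19 = -19 + 3*I*sqrt(2))
20191 - L(150 - 1*332, -5) = 20191 - (-19 + 3*I*sqrt(2)) = 20191 + (19 - 3*I*sqrt(2)) = 20210 - 3*I*sqrt(2)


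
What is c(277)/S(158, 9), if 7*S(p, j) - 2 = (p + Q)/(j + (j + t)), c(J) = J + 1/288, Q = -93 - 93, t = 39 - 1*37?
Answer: 2792195/864 ≈ 3231.7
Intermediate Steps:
t = 2 (t = 39 - 37 = 2)
Q = -186
c(J) = 1/288 + J (c(J) = J + 1/288 = 1/288 + J)
S(p, j) = 2/7 + (-186 + p)/(7*(2 + 2*j)) (S(p, j) = 2/7 + ((p - 186)/(j + (j + 2)))/7 = 2/7 + ((-186 + p)/(j + (2 + j)))/7 = 2/7 + ((-186 + p)/(2 + 2*j))/7 = 2/7 + (-186 + p)/(7*(2 + 2*j)))
c(277)/S(158, 9) = (1/288 + 277)/(((-182 + 158 + 4*9)/(14*(1 + 9)))) = 79777/(288*(((1/14)*(-182 + 158 + 36)/10))) = 79777/(288*(((1/14)*(⅒)*12))) = 79777/(288*(3/35)) = (79777/288)*(35/3) = 2792195/864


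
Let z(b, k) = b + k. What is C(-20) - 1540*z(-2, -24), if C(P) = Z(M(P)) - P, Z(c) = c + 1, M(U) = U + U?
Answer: 40021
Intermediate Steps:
M(U) = 2*U
Z(c) = 1 + c
C(P) = 1 + P (C(P) = (1 + 2*P) - P = 1 + P)
C(-20) - 1540*z(-2, -24) = (1 - 20) - 1540*(-2 - 24) = -19 - 1540*(-26) = -19 + 40040 = 40021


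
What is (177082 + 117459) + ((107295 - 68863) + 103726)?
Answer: 436699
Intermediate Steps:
(177082 + 117459) + ((107295 - 68863) + 103726) = 294541 + (38432 + 103726) = 294541 + 142158 = 436699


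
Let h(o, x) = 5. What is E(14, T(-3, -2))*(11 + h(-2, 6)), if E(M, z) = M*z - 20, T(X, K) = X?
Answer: -992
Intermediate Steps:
E(M, z) = -20 + M*z
E(14, T(-3, -2))*(11 + h(-2, 6)) = (-20 + 14*(-3))*(11 + 5) = (-20 - 42)*16 = -62*16 = -992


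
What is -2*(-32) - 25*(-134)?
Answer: 3414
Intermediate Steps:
-2*(-32) - 25*(-134) = 64 + 3350 = 3414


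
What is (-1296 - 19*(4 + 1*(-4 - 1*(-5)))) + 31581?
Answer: 30190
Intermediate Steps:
(-1296 - 19*(4 + 1*(-4 - 1*(-5)))) + 31581 = (-1296 - 19*(4 + 1*(-4 + 5))) + 31581 = (-1296 - 19*(4 + 1*1)) + 31581 = (-1296 - 19*(4 + 1)) + 31581 = (-1296 - 19*5) + 31581 = (-1296 - 1*95) + 31581 = (-1296 - 95) + 31581 = -1391 + 31581 = 30190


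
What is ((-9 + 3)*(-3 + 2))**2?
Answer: 36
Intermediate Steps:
((-9 + 3)*(-3 + 2))**2 = (-6*(-1))**2 = 6**2 = 36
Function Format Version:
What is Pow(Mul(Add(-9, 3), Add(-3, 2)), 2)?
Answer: 36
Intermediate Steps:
Pow(Mul(Add(-9, 3), Add(-3, 2)), 2) = Pow(Mul(-6, -1), 2) = Pow(6, 2) = 36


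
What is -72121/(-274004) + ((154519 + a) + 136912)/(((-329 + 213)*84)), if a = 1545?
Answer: -4973365555/166868436 ≈ -29.804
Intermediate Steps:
-72121/(-274004) + ((154519 + a) + 136912)/(((-329 + 213)*84)) = -72121/(-274004) + ((154519 + 1545) + 136912)/(((-329 + 213)*84)) = -72121*(-1/274004) + (156064 + 136912)/((-116*84)) = 72121/274004 + 292976/(-9744) = 72121/274004 + 292976*(-1/9744) = 72121/274004 - 18311/609 = -4973365555/166868436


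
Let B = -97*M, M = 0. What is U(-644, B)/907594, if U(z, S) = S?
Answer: 0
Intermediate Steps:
B = 0 (B = -97*0 = 0)
U(-644, B)/907594 = 0/907594 = 0*(1/907594) = 0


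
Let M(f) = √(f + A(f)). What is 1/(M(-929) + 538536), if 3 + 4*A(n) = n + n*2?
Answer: 1077072/580042049845 - I*√6506/580042049845 ≈ 1.8569e-6 - 1.3906e-10*I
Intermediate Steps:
A(n) = -¾ + 3*n/4 (A(n) = -¾ + (n + n*2)/4 = -¾ + (n + 2*n)/4 = -¾ + (3*n)/4 = -¾ + 3*n/4)
M(f) = √(-¾ + 7*f/4) (M(f) = √(f + (-¾ + 3*f/4)) = √(-¾ + 7*f/4))
1/(M(-929) + 538536) = 1/(√(-3 + 7*(-929))/2 + 538536) = 1/(√(-3 - 6503)/2 + 538536) = 1/(√(-6506)/2 + 538536) = 1/((I*√6506)/2 + 538536) = 1/(I*√6506/2 + 538536) = 1/(538536 + I*√6506/2)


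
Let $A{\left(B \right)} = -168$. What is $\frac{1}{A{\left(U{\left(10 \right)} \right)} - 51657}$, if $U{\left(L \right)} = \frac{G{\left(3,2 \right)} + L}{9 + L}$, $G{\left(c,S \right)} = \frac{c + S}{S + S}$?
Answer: $- \frac{1}{51825} \approx -1.9296 \cdot 10^{-5}$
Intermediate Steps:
$G{\left(c,S \right)} = \frac{S + c}{2 S}$
$U{\left(L \right)} = \frac{\frac{5}{4} + L}{9 + L}$ ($U{\left(L \right)} = \frac{\frac{2 + 3}{2 \cdot 2} + L}{9 + L} = \frac{\frac{1}{2} \cdot \frac{1}{2} \cdot 5 + L}{9 + L} = \frac{\frac{5}{4} + L}{9 + L}$)
$\frac{1}{A{\left(U{\left(10 \right)} \right)} - 51657} = \frac{1}{-168 - 51657} = \frac{1}{-51825} = - \frac{1}{51825}$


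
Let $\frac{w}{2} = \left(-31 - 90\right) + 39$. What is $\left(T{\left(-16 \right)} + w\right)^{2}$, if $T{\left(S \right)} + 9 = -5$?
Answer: $31684$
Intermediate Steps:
$T{\left(S \right)} = -14$ ($T{\left(S \right)} = -9 - 5 = -14$)
$w = -164$ ($w = 2 \left(\left(-31 - 90\right) + 39\right) = 2 \left(-121 + 39\right) = 2 \left(-82\right) = -164$)
$\left(T{\left(-16 \right)} + w\right)^{2} = \left(-14 - 164\right)^{2} = \left(-178\right)^{2} = 31684$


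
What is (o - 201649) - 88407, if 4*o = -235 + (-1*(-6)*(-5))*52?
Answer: -1162019/4 ≈ -2.9051e+5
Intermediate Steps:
o = -1795/4 (o = (-235 + (-1*(-6)*(-5))*52)/4 = (-235 + (6*(-5))*52)/4 = (-235 - 30*52)/4 = (-235 - 1560)/4 = (1/4)*(-1795) = -1795/4 ≈ -448.75)
(o - 201649) - 88407 = (-1795/4 - 201649) - 88407 = -808391/4 - 88407 = -1162019/4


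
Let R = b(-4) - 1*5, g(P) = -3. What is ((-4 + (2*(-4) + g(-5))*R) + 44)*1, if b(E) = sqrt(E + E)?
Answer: 95 - 22*I*sqrt(2) ≈ 95.0 - 31.113*I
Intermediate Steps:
b(E) = sqrt(2)*sqrt(E) (b(E) = sqrt(2*E) = sqrt(2)*sqrt(E))
R = -5 + 2*I*sqrt(2) (R = sqrt(2)*sqrt(-4) - 1*5 = sqrt(2)*(2*I) - 5 = 2*I*sqrt(2) - 5 = -5 + 2*I*sqrt(2) ≈ -5.0 + 2.8284*I)
((-4 + (2*(-4) + g(-5))*R) + 44)*1 = ((-4 + (2*(-4) - 3)*(-5 + 2*I*sqrt(2))) + 44)*1 = ((-4 + (-8 - 3)*(-5 + 2*I*sqrt(2))) + 44)*1 = ((-4 - 11*(-5 + 2*I*sqrt(2))) + 44)*1 = ((-4 + (55 - 22*I*sqrt(2))) + 44)*1 = ((51 - 22*I*sqrt(2)) + 44)*1 = (95 - 22*I*sqrt(2))*1 = 95 - 22*I*sqrt(2)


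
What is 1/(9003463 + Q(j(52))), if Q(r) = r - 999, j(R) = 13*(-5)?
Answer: 1/9002399 ≈ 1.1108e-7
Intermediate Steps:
j(R) = -65
Q(r) = -999 + r
1/(9003463 + Q(j(52))) = 1/(9003463 + (-999 - 65)) = 1/(9003463 - 1064) = 1/9002399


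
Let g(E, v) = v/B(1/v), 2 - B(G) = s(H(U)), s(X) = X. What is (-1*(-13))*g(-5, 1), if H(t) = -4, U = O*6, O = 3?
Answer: 13/6 ≈ 2.1667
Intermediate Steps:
U = 18 (U = 3*6 = 18)
B(G) = 6 (B(G) = 2 - 1*(-4) = 2 + 4 = 6)
g(E, v) = v/6
(-1*(-13))*g(-5, 1) = (-1*(-13))*((⅙)*1) = 13*(⅙) = 13/6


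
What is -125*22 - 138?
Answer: -2888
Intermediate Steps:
-125*22 - 138 = -2750 - 138 = -2888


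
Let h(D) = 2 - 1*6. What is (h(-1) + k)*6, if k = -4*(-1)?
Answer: 0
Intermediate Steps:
k = 4
h(D) = -4 (h(D) = 2 - 6 = -4)
(h(-1) + k)*6 = (-4 + 4)*6 = 0*6 = 0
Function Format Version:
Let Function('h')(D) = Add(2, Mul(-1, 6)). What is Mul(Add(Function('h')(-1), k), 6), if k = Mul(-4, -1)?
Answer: 0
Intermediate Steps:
k = 4
Function('h')(D) = -4 (Function('h')(D) = Add(2, -6) = -4)
Mul(Add(Function('h')(-1), k), 6) = Mul(Add(-4, 4), 6) = Mul(0, 6) = 0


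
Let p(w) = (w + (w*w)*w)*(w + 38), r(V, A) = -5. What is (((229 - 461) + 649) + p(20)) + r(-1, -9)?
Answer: 465572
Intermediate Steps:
p(w) = (38 + w)*(w + w³) (p(w) = (w + w²*w)*(38 + w) = (w + w³)*(38 + w) = (38 + w)*(w + w³))
(((229 - 461) + 649) + p(20)) + r(-1, -9) = (((229 - 461) + 649) + 20*(38 + 20 + 20³ + 38*20²)) - 5 = ((-232 + 649) + 20*(38 + 20 + 8000 + 38*400)) - 5 = (417 + 20*(38 + 20 + 8000 + 15200)) - 5 = (417 + 20*23258) - 5 = (417 + 465160) - 5 = 465577 - 5 = 465572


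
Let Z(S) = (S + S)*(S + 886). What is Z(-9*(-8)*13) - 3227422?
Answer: 183362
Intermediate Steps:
Z(S) = 2*S*(886 + S) (Z(S) = (2*S)*(886 + S) = 2*S*(886 + S))
Z(-9*(-8)*13) - 3227422 = 2*(-9*(-8)*13)*(886 - 9*(-8)*13) - 3227422 = 2*(72*13)*(886 + 72*13) - 3227422 = 2*936*(886 + 936) - 3227422 = 2*936*1822 - 3227422 = 3410784 - 3227422 = 183362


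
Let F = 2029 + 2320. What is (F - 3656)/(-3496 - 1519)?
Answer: -693/5015 ≈ -0.13819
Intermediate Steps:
F = 4349
(F - 3656)/(-3496 - 1519) = (4349 - 3656)/(-3496 - 1519) = 693/(-5015) = 693*(-1/5015) = -693/5015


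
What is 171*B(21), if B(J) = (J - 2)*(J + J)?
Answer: 136458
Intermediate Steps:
B(J) = 2*J*(-2 + J) (B(J) = (-2 + J)*(2*J) = 2*J*(-2 + J))
171*B(21) = 171*(2*21*(-2 + 21)) = 171*(2*21*19) = 171*798 = 136458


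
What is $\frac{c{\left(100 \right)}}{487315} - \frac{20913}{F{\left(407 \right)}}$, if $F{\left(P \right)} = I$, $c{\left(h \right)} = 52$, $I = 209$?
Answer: $- \frac{10191207727}{101848835} \approx -100.06$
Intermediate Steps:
$F{\left(P \right)} = 209$
$\frac{c{\left(100 \right)}}{487315} - \frac{20913}{F{\left(407 \right)}} = \frac{52}{487315} - \frac{20913}{209} = - \frac{10191207727}{101848835}$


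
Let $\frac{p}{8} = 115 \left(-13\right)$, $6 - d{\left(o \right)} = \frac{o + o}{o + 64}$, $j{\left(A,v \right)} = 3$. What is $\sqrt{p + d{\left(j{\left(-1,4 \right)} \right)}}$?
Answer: $\frac{2 i \sqrt{13415477}}{67} \approx 109.33 i$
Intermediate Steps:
$d{\left(o \right)} = 6 - \frac{2 o}{64 + o}$ ($d{\left(o \right)} = 6 - \frac{o + o}{o + 64} = 6 - \frac{2 o}{64 + o}$)
$p = -11960$ ($p = 8 \cdot 115 \left(-13\right) = 8 \left(-1495\right) = -11960$)
$\sqrt{p + d{\left(j{\left(-1,4 \right)} \right)}} = \sqrt{-11960 + \frac{4 \left(96 + 3\right)}{64 + 3}} = \sqrt{-11960 + 4 \cdot \frac{1}{67} \cdot 99} = \sqrt{-11960 + \frac{396}{67}} = \sqrt{- \frac{800924}{67}} = \frac{2 i \sqrt{13415477}}{67}$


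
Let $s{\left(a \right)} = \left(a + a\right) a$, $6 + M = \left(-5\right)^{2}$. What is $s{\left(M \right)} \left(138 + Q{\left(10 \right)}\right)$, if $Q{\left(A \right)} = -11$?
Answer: $91694$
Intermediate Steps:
$M = 19$ ($M = -6 + \left(-5\right)^{2} = -6 + 25 = 19$)
$s{\left(a \right)} = 2 a^{2}$ ($s{\left(a \right)} = 2 a a = 2 a^{2}$)
$s{\left(M \right)} \left(138 + Q{\left(10 \right)}\right) = 2 \cdot 19^{2} \left(138 - 11\right) = 2 \cdot 361 \cdot 127 = 722 \cdot 127 = 91694$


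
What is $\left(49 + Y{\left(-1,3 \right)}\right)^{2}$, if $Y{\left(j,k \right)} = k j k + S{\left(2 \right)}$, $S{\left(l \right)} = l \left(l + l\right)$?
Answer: $2304$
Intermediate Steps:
$S{\left(l \right)} = 2 l^{2}$ ($S{\left(l \right)} = l 2 l = 2 l^{2}$)
$Y{\left(j,k \right)} = 8 + j k^{2}$ ($Y{\left(j,k \right)} = k j k + 2 \cdot 2^{2} = j k k + 2 \cdot 4 = j k^{2} + 8 = 8 + j k^{2}$)
$\left(49 + Y{\left(-1,3 \right)}\right)^{2} = \left(49 + \left(8 - 3^{2}\right)\right)^{2} = \left(49 + \left(8 - 9\right)\right)^{2} = \left(49 - 1\right)^{2} = 48^{2} = 2304$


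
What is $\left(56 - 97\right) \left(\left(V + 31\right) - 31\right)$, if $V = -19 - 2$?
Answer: $861$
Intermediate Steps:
$V = -21$ ($V = -19 - 2 = -21$)
$\left(56 - 97\right) \left(\left(V + 31\right) - 31\right) = \left(56 - 97\right) \left(\left(-21 + 31\right) - 31\right) = - 41 \left(10 - 31\right) = \left(-41\right) \left(-21\right) = 861$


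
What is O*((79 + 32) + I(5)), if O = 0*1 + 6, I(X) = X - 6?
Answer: 660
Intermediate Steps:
I(X) = -6 + X
O = 6 (O = 0 + 6 = 6)
O*((79 + 32) + I(5)) = 6*((79 + 32) + (-6 + 5)) = 6*(111 - 1) = 6*110 = 660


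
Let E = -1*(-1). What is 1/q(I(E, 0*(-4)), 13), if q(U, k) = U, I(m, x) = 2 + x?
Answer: 1/2 ≈ 0.50000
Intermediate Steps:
E = 1
1/q(I(E, 0*(-4)), 13) = 1/(2 + 0*(-4)) = 1/(2 + 0) = 1/2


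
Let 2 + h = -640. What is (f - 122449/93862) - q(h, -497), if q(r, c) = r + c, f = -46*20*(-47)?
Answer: 4165379249/93862 ≈ 44378.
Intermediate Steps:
h = -642 (h = -2 - 640 = -642)
f = 43240 (f = -920*(-47) = 43240)
q(r, c) = c + r
(f - 122449/93862) - q(h, -497) = (43240 - 122449/93862) - (-497 - 642) = (43240 - 122449*1/93862) - 1*(-1139) = (43240 - 122449/93862) + 1139 = 4058470431/93862 + 1139 = 4165379249/93862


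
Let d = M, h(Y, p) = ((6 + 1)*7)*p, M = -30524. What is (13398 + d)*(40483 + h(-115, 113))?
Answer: -788138520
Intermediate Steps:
h(Y, p) = 49*p (h(Y, p) = (7*7)*p = 49*p)
d = -30524
(13398 + d)*(40483 + h(-115, 113)) = (13398 - 30524)*(40483 + 49*113) = -17126*(40483 + 5537) = -17126*46020 = -788138520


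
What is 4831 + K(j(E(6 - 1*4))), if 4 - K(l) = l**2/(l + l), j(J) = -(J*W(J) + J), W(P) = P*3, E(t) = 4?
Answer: 4861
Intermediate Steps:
W(P) = 3*P
j(J) = -J - 3*J**2 (j(J) = -(J*(3*J) + J) = -(3*J**2 + J) = -(J + 3*J**2) = -J - 3*J**2)
K(l) = 4 - l/2 (K(l) = 4 - l**2/(l + l) = 4 - l**2/(2*l) = 4 - 1/(2*l)*l**2 = 4 - l/2)
4831 + K(j(E(6 - 1*4))) = 4831 + (4 - (-1)*4*(1 + 3*4)/2) = 4831 + (4 - (-1)*4*(1 + 12)/2) = 4831 + (4 - (-1)*4*13/2) = 4831 + (4 - 1/2*(-52)) = 4831 + (4 + 26) = 4831 + 30 = 4861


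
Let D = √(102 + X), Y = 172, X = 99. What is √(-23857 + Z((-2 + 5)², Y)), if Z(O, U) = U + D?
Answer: √(-23685 + √201) ≈ 153.85*I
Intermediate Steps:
D = √201 (D = √(102 + 99) = √201 ≈ 14.177)
Z(O, U) = U + √201
√(-23857 + Z((-2 + 5)², Y)) = √(-23857 + (172 + √201)) = √(-23685 + √201)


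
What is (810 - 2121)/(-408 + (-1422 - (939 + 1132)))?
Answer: 1311/3901 ≈ 0.33607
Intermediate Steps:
(810 - 2121)/(-408 + (-1422 - (939 + 1132))) = -1311/(-408 + (-1422 - 1*2071)) = -1311/(-408 + (-1422 - 2071)) = -1311/(-408 - 3493) = -1311/(-3901) = -1311*(-1/3901) = 1311/3901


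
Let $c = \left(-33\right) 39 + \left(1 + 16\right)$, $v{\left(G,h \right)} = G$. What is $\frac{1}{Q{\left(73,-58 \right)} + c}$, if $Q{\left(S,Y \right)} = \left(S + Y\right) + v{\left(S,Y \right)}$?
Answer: $- \frac{1}{1182} \approx -0.00084602$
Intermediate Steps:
$Q{\left(S,Y \right)} = Y + 2 S$ ($Q{\left(S,Y \right)} = \left(S + Y\right) + S = Y + 2 S$)
$c = -1270$ ($c = -1287 + 17 = -1270$)
$\frac{1}{Q{\left(73,-58 \right)} + c} = \frac{1}{\left(-58 + 2 \cdot 73\right) - 1270} = \frac{1}{\left(-58 + 146\right) - 1270} = \frac{1}{88 - 1270} = \frac{1}{-1182} = - \frac{1}{1182}$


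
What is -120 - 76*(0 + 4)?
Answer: -424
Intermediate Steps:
-120 - 76*(0 + 4) = -120 - 76*4 = -120 - 304 = -424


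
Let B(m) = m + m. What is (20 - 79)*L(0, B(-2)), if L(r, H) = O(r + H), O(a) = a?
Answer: 236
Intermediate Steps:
B(m) = 2*m
L(r, H) = H + r (L(r, H) = r + H = H + r)
(20 - 79)*L(0, B(-2)) = (20 - 79)*(2*(-2) + 0) = -59*(-4 + 0) = -59*(-4) = 236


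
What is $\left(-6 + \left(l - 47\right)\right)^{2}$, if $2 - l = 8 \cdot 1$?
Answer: $3481$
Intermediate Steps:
$l = -6$ ($l = 2 - 8 \cdot 1 = 2 - 8 = -6$)
$\left(-6 + \left(l - 47\right)\right)^{2} = \left(-6 - 53\right)^{2} = \left(-59\right)^{2} = 3481$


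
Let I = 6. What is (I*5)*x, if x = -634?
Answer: -19020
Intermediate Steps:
(I*5)*x = (6*5)*(-634) = 30*(-634) = -19020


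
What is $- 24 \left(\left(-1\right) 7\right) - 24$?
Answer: $144$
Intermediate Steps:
$- 24 \left(\left(-1\right) 7\right) - 24 = \left(-24\right) \left(-7\right) - 24 = 168 - 24 = 144$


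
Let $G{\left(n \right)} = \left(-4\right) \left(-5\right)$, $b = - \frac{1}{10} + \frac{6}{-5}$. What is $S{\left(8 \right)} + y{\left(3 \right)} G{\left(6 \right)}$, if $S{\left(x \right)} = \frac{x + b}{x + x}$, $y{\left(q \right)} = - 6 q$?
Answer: $- \frac{57533}{160} \approx -359.58$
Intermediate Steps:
$b = - \frac{13}{10}$ ($b = \left(-1\right) \frac{1}{10} + 6 \left(- \frac{1}{5}\right) = - \frac{1}{10} - \frac{6}{5} = - \frac{13}{10} \approx -1.3$)
$S{\left(x \right)} = \frac{- \frac{13}{10} + x}{2 x}$ ($S{\left(x \right)} = \frac{x - \frac{13}{10}}{x + x} = \frac{- \frac{13}{10} + x}{2 x}$)
$G{\left(n \right)} = 20$
$S{\left(8 \right)} + y{\left(3 \right)} G{\left(6 \right)} = \frac{-13 + 10 \cdot 8}{20 \cdot 8} + \left(-6\right) 3 \cdot 20 = \frac{1}{20} \cdot \frac{1}{8} \left(-13 + 80\right) - 360 = \frac{1}{20} \cdot \frac{1}{8} \cdot 67 - 360 = \frac{67}{160} - 360 = - \frac{57533}{160}$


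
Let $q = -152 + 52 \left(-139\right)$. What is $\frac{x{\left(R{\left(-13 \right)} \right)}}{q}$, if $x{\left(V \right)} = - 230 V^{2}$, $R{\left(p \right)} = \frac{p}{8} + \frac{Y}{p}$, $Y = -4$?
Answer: $\frac{431687}{7982208} \approx 0.054081$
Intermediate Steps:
$R{\left(p \right)} = - \frac{4}{p} + \frac{p}{8}$ ($R{\left(p \right)} = \frac{p}{8} - \frac{4}{p} = - \frac{4}{p} + \frac{p}{8}$)
$q = -7380$ ($q = -152 - 7228 = -7380$)
$\frac{x{\left(R{\left(-13 \right)} \right)}}{q} = \frac{\left(-230\right) \left(- \frac{4}{-13} + \frac{1}{8} \left(-13\right)\right)^{2}}{-7380} = - 230 \left(\left(-4\right) \left(- \frac{1}{13}\right) - \frac{13}{8}\right)^{2} \left(- \frac{1}{7380}\right) = - 230 \left(\frac{4}{13} - \frac{13}{8}\right)^{2} \left(- \frac{1}{7380}\right) = - 230 \left(- \frac{137}{104}\right)^{2} \left(- \frac{1}{7380}\right) = \left(-230\right) \frac{18769}{10816} \left(- \frac{1}{7380}\right) = \left(- \frac{2158435}{5408}\right) \left(- \frac{1}{7380}\right) = \frac{431687}{7982208}$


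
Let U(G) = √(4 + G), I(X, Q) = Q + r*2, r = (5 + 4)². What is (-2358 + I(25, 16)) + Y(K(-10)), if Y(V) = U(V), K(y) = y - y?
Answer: -2178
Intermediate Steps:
K(y) = 0
r = 81 (r = 9² = 81)
I(X, Q) = 162 + Q (I(X, Q) = Q + 81*2 = Q + 162 = 162 + Q)
Y(V) = √(4 + V)
(-2358 + I(25, 16)) + Y(K(-10)) = (-2358 + (162 + 16)) + √(4 + 0) = (-2358 + 178) + √4 = -2180 + 2 = -2178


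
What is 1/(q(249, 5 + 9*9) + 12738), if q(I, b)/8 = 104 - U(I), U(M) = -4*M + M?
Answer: 1/19546 ≈ 5.1161e-5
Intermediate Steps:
U(M) = -3*M
q(I, b) = 832 + 24*I (q(I, b) = 8*(104 - (-3)*I) = 8*(104 + 3*I) = 832 + 24*I)
1/(q(249, 5 + 9*9) + 12738) = 1/((832 + 24*249) + 12738) = 1/((832 + 5976) + 12738) = 1/(6808 + 12738) = 1/19546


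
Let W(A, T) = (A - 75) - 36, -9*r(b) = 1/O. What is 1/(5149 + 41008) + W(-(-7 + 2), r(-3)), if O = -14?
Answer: -4892641/46157 ≈ -106.00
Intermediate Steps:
r(b) = 1/126 (r(b) = -⅑/(-14) = -⅑*(-1/14) = 1/126)
W(A, T) = -111 + A (W(A, T) = (-75 + A) - 36 = -111 + A)
1/(5149 + 41008) + W(-(-7 + 2), r(-3)) = 1/(5149 + 41008) + (-111 - (-7 + 2)) = 1/46157 + (-111 - 1*(-5)) = 1/46157 + (-111 + 5) = 1/46157 - 106 = -4892641/46157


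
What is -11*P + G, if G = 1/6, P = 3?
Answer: -197/6 ≈ -32.833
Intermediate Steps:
G = ⅙ ≈ 0.16667
-11*P + G = -11*3 + ⅙ = -33 + ⅙ = -197/6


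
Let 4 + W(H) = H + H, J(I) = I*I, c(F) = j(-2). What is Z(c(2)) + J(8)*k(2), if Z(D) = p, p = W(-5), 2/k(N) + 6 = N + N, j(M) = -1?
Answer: -78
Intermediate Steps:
c(F) = -1
k(N) = 2/(-6 + 2*N) (k(N) = 2/(-6 + (N + N)) = 2/(-6 + 2*N))
J(I) = I²
W(H) = -4 + 2*H (W(H) = -4 + (H + H) = -4 + 2*H)
p = -14 (p = -4 + 2*(-5) = -4 - 10 = -14)
Z(D) = -14
Z(c(2)) + J(8)*k(2) = -14 + 8²/(-3 + 2) = -14 + 64/(-1) = -14 + 64*(-1) = -14 - 64 = -78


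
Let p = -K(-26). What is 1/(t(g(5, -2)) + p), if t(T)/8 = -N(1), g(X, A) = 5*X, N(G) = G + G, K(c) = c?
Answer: 1/10 ≈ 0.10000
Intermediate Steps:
N(G) = 2*G
p = 26 (p = -1*(-26) = 26)
t(T) = -16 (t(T) = 8*(-2) = -16)
1/(t(g(5, -2)) + p) = 1/(-16 + 26) = 1/10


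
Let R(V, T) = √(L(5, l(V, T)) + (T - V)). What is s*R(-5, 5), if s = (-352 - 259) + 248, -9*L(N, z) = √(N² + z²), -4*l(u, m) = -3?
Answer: -121*√(360 - √409)/2 ≈ -1115.2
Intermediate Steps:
l(u, m) = ¾ (l(u, m) = -¼*(-3) = ¾)
L(N, z) = -√(N² + z²)/9
s = -363 (s = -611 + 248 = -363)
R(V, T) = √(T - V - √409/36) (R(V, T) = √(-√(5² + (¾)²)/9 + (T - V)) = √(-√(25 + 9/16)/9 + (T - V)) = √(-√409/36 + (T - V)) = √(T - V - √409/36))
s*R(-5, 5) = -121*√(-√409 - 36*(-5) + 36*5)/2 = -121*√(-√409 + 180 + 180)/2 = -121*√(360 - √409)/2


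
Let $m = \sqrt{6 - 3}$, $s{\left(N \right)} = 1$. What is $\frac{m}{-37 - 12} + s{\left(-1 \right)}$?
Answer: $1 - \frac{\sqrt{3}}{49} \approx 0.96465$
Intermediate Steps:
$m = \sqrt{3} \approx 1.732$
$\frac{m}{-37 - 12} + s{\left(-1 \right)} = \frac{\sqrt{3}}{-37 - 12} + 1 = \frac{\sqrt{3}}{-49} + 1 = \sqrt{3} \left(- \frac{1}{49}\right) + 1 = - \frac{\sqrt{3}}{49} + 1 = 1 - \frac{\sqrt{3}}{49}$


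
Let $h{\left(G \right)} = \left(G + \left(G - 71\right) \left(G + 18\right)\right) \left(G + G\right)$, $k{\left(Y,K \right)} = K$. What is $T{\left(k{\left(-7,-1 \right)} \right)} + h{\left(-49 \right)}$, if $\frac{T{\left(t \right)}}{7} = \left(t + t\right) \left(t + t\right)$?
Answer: $-359730$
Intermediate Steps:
$h{\left(G \right)} = 2 G \left(G + \left(-71 + G\right) \left(18 + G\right)\right)$ ($h{\left(G \right)} = \left(G + \left(-71 + G\right) \left(18 + G\right)\right) 2 G = 2 G \left(G + \left(-71 + G\right) \left(18 + G\right)\right)$)
$T{\left(t \right)} = 28 t^{2}$ ($T{\left(t \right)} = 7 \left(t + t\right) \left(t + t\right) = 7 \cdot 2 t 2 t = 7 \cdot 4 t^{2} = 28 t^{2}$)
$T{\left(k{\left(-7,-1 \right)} \right)} + h{\left(-49 \right)} = 28 \left(-1\right)^{2} + 2 \left(-49\right) \left(-1278 + \left(-49\right)^{2} - -2548\right) = 28 \cdot 1 + 2 \left(-49\right) \left(-1278 + 2401 + 2548\right) = 28 + 2 \left(-49\right) 3671 = 28 - 359758 = -359730$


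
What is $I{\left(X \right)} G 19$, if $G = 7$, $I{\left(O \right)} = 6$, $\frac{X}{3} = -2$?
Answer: $798$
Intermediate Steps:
$X = -6$ ($X = 3 \left(-2\right) = -6$)
$I{\left(X \right)} G 19 = 6 \cdot 7 \cdot 19 = 42 \cdot 19 = 798$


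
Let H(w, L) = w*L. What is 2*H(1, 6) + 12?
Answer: 24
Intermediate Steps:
H(w, L) = L*w
2*H(1, 6) + 12 = 2*(6*1) + 12 = 2*6 + 12 = 12 + 12 = 24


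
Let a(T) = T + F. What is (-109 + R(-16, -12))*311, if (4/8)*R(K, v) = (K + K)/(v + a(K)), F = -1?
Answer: -963167/29 ≈ -33213.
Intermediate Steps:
a(T) = -1 + T (a(T) = T - 1 = -1 + T)
R(K, v) = 4*K/(-1 + K + v) (R(K, v) = 2*((K + K)/(v + (-1 + K))) = 2*((2*K)/(-1 + K + v)) = 2*(2*K/(-1 + K + v)) = 4*K/(-1 + K + v))
(-109 + R(-16, -12))*311 = (-109 + 4*(-16)/(-1 - 16 - 12))*311 = (-109 + 4*(-16)/(-29))*311 = (-109 + 4*(-16)*(-1/29))*311 = (-109 + 64/29)*311 = -3097/29*311 = -963167/29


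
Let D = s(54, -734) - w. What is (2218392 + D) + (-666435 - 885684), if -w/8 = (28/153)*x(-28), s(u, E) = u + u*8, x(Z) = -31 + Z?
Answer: 102000911/153 ≈ 6.6667e+5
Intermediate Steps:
s(u, E) = 9*u (s(u, E) = u + 8*u = 9*u)
w = 13216/153 (w = -8*28/153*(-31 - 28) = -8*28*(1/153)*(-59) = -224*(-59)/153 = -8*(-1652/153) = 13216/153 ≈ 86.379)
D = 61142/153 (D = 9*54 - 1*13216/153 = 486 - 13216/153 = 61142/153 ≈ 399.62)
(2218392 + D) + (-666435 - 885684) = (2218392 + 61142/153) + (-666435 - 885684) = 339475118/153 - 1552119 = 102000911/153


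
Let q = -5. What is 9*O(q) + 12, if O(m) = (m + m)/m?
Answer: 30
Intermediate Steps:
O(m) = 2 (O(m) = (2*m)/m = 2)
9*O(q) + 12 = 9*2 + 12 = 18 + 12 = 30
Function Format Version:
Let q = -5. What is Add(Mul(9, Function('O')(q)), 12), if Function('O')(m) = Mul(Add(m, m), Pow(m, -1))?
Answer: 30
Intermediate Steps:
Function('O')(m) = 2 (Function('O')(m) = Mul(Mul(2, m), Pow(m, -1)) = 2)
Add(Mul(9, Function('O')(q)), 12) = Add(Mul(9, 2), 12) = Add(18, 12) = 30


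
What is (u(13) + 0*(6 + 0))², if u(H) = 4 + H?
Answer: 289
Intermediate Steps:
(u(13) + 0*(6 + 0))² = ((4 + 13) + 0*(6 + 0))² = (17 + 0*6)² = (17 + 0)² = 17² = 289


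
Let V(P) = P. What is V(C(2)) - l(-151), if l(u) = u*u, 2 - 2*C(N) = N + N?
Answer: -22802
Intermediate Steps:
C(N) = 1 - N (C(N) = 1 - (N + N)/2 = 1 - N)
l(u) = u²
V(C(2)) - l(-151) = (1 - 1*2) - 1*(-151)² = (1 - 2) - 1*22801 = -1 - 22801 = -22802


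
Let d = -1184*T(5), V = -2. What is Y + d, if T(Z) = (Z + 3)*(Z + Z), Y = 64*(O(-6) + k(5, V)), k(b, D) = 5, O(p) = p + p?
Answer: -95168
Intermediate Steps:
O(p) = 2*p
Y = -448 (Y = 64*(2*(-6) + 5) = 64*(-12 + 5) = 64*(-7) = -448)
T(Z) = 2*Z*(3 + Z) (T(Z) = (3 + Z)*(2*Z) = 2*Z*(3 + Z))
d = -94720 (d = -2368*5*(3 + 5) = -2368*5*8 = -1184*80 = -94720)
Y + d = -448 - 94720 = -95168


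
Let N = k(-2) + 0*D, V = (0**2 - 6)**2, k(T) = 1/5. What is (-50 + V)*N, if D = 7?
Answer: -14/5 ≈ -2.8000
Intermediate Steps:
k(T) = 1/5
V = 36 (V = (0 - 6)**2 = (-6)**2 = 36)
N = 1/5 (N = 1/5 + 0*7 = 1/5 + 0 = 1/5 ≈ 0.20000)
(-50 + V)*N = (-50 + 36)*(1/5) = -14*1/5 = -14/5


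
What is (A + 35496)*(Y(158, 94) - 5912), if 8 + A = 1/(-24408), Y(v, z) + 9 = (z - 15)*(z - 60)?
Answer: -2802128218205/24408 ≈ -1.1480e+8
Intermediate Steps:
Y(v, z) = -9 + (-60 + z)*(-15 + z) (Y(v, z) = -9 + (z - 15)*(z - 60) = -9 + (-15 + z)*(-60 + z) = -9 + (-60 + z)*(-15 + z))
A = -195265/24408 (A = -8 + 1/(-24408) = -8 - 1/24408 = -195265/24408 ≈ -8.0000)
(A + 35496)*(Y(158, 94) - 5912) = (-195265/24408 + 35496)*((891 + 94² - 75*94) - 5912) = 866191103*((891 + 8836 - 7050) - 5912)/24408 = 866191103*(2677 - 5912)/24408 = (866191103/24408)*(-3235) = -2802128218205/24408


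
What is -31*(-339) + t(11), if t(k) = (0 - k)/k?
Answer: 10508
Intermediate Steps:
t(k) = -1 (t(k) = (-k)/k = -1)
-31*(-339) + t(11) = -31*(-339) - 1 = 10509 - 1 = 10508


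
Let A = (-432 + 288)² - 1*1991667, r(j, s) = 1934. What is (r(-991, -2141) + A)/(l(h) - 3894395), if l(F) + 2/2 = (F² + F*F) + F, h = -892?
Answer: 1968997/2303960 ≈ 0.85461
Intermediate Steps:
l(F) = -1 + F + 2*F² (l(F) = -1 + ((F² + F*F) + F) = -1 + ((F² + F²) + F) = -1 + (2*F² + F) = -1 + (F + 2*F²) = -1 + F + 2*F²)
A = -1970931 (A = (-144)² - 1991667 = 20736 - 1991667 = -1970931)
(r(-991, -2141) + A)/(l(h) - 3894395) = (1934 - 1970931)/((-1 - 892 + 2*(-892)²) - 3894395) = -1968997/((-1 - 892 + 2*795664) - 3894395) = -1968997/((-1 - 892 + 1591328) - 3894395) = -1968997/(1590435 - 3894395) = -1968997/(-2303960) = -1968997*(-1/2303960) = 1968997/2303960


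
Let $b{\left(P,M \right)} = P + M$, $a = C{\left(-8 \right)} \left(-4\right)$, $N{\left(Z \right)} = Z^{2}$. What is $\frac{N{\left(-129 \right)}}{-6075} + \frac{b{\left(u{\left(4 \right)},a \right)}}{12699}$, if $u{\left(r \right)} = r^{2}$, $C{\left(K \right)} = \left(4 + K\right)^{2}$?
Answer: $- \frac{2612539}{952425} \approx -2.743$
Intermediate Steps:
$a = -64$ ($a = \left(4 - 8\right)^{2} \left(-4\right) = \left(-4\right)^{2} \left(-4\right) = 16 \left(-4\right) = -64$)
$b{\left(P,M \right)} = M + P$
$\frac{N{\left(-129 \right)}}{-6075} + \frac{b{\left(u{\left(4 \right)},a \right)}}{12699} = \frac{\left(-129\right)^{2}}{-6075} + \frac{-64 + 4^{2}}{12699} = 16641 \left(- \frac{1}{6075}\right) + \left(-64 + 16\right) \frac{1}{12699} = - \frac{1849}{675} - \frac{16}{4233} = - \frac{2612539}{952425}$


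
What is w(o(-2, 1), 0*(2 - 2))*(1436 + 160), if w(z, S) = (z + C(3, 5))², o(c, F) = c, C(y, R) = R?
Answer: 14364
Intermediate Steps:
w(z, S) = (5 + z)² (w(z, S) = (z + 5)² = (5 + z)²)
w(o(-2, 1), 0*(2 - 2))*(1436 + 160) = (5 - 2)²*(1436 + 160) = 3²*1596 = 9*1596 = 14364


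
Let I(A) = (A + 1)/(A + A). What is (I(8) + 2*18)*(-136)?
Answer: -9945/2 ≈ -4972.5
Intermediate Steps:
I(A) = (1 + A)/(2*A) (I(A) = (1 + A)/((2*A)) = (1/(2*A))*(1 + A) = (1 + A)/(2*A))
(I(8) + 2*18)*(-136) = ((1/2)*(1 + 8)/8 + 2*18)*(-136) = ((1/2)*(1/8)*9 + 36)*(-136) = (9/16 + 36)*(-136) = (585/16)*(-136) = -9945/2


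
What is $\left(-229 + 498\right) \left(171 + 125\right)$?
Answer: $79624$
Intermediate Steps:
$\left(-229 + 498\right) \left(171 + 125\right) = 269 \cdot 296 = 79624$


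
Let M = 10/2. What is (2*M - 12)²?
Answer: 4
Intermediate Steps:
M = 5 (M = 10*(½) = 5)
(2*M - 12)² = (2*5 - 12)² = (10 - 12)² = (-2)² = 4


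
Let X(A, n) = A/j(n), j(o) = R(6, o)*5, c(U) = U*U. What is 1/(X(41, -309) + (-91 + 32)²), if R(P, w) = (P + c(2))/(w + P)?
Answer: 50/161627 ≈ 0.00030935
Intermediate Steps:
c(U) = U²
R(P, w) = (4 + P)/(P + w) (R(P, w) = (P + 2²)/(w + P) = (P + 4)/(P + w) = (4 + P)/(P + w))
j(o) = 50/(6 + o) (j(o) = ((4 + 6)/(6 + o))*5 = (10/(6 + o))*5 = 50/(6 + o))
X(A, n) = A*(3/25 + n/50) (X(A, n) = A/((50/(6 + n))) = A*(3/25 + n/50))
1/(X(41, -309) + (-91 + 32)²) = 1/((1/50)*41*(6 - 309) + (-91 + 32)²) = 1/((1/50)*41*(-303) + (-59)²) = 1/(-12423/50 + 3481) = 1/(161627/50) = 50/161627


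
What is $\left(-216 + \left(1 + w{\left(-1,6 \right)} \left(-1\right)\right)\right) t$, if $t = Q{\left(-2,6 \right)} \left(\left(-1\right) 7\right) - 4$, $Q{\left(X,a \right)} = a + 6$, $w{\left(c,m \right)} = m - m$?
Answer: $18920$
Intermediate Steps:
$w{\left(c,m \right)} = 0$
$Q{\left(X,a \right)} = 6 + a$
$t = -88$ ($t = \left(6 + 6\right) \left(\left(-1\right) 7\right) - 4 = 12 \left(-7\right) - 4 = -84 - 4 = -88$)
$\left(-216 + \left(1 + w{\left(-1,6 \right)} \left(-1\right)\right)\right) t = \left(-216 + \left(1 + 0 \left(-1\right)\right)\right) \left(-88\right) = \left(-216 + \left(1 + 0\right)\right) \left(-88\right) = \left(-216 + 1\right) \left(-88\right) = \left(-215\right) \left(-88\right) = 18920$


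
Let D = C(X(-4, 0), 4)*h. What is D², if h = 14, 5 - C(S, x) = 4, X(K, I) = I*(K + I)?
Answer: 196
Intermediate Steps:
X(K, I) = I*(I + K)
C(S, x) = 1 (C(S, x) = 5 - 1*4 = 5 - 4 = 1)
D = 14 (D = 1*14 = 14)
D² = 14² = 196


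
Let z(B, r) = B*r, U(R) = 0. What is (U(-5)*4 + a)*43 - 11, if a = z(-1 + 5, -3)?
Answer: -527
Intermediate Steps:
a = -12 (a = (-1 + 5)*(-3) = 4*(-3) = -12)
(U(-5)*4 + a)*43 - 11 = (0*4 - 12)*43 - 11 = (0 - 12)*43 - 11 = -12*43 - 11 = -516 - 11 = -527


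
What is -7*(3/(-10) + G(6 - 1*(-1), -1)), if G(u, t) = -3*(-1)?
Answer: -189/10 ≈ -18.900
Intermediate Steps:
G(u, t) = 3
-7*(3/(-10) + G(6 - 1*(-1), -1)) = -7*(3/(-10) + 3) = -7*(3*(-⅒) + 3) = -7*(-3/10 + 3) = -7*27/10 = -189/10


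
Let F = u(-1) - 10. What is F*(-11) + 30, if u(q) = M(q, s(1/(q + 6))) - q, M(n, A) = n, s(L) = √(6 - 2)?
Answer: 140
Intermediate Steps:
s(L) = 2 (s(L) = √4 = 2)
u(q) = 0 (u(q) = q - q = 0)
F = -10 (F = 0 - 10 = -10)
F*(-11) + 30 = -10*(-11) + 30 = 110 + 30 = 140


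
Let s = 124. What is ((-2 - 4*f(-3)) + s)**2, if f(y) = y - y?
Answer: 14884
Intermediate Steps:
f(y) = 0
((-2 - 4*f(-3)) + s)**2 = ((-2 - 4*0) + 124)**2 = ((-2 + 0) + 124)**2 = (-2 + 124)**2 = 122**2 = 14884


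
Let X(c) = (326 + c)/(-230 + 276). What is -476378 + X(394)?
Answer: -10956334/23 ≈ -4.7636e+5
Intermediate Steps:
X(c) = 163/23 + c/46 (X(c) = (326 + c)/46 = (326 + c)*(1/46) = 163/23 + c/46)
-476378 + X(394) = -476378 + (163/23 + (1/46)*394) = -476378 + (163/23 + 197/23) = -476378 + 360/23 = -10956334/23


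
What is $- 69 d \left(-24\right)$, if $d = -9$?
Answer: $-14904$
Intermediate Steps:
$- 69 d \left(-24\right) = \left(-69\right) \left(-9\right) \left(-24\right) = 621 \left(-24\right) = -14904$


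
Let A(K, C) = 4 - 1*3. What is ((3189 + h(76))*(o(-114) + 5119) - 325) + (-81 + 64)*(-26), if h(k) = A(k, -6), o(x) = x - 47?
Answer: 15816137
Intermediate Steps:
A(K, C) = 1 (A(K, C) = 4 - 3 = 1)
o(x) = -47 + x
h(k) = 1
((3189 + h(76))*(o(-114) + 5119) - 325) + (-81 + 64)*(-26) = ((3189 + 1)*((-47 - 114) + 5119) - 325) + (-81 + 64)*(-26) = (3190*(-161 + 5119) - 325) - 17*(-26) = (3190*4958 - 325) + 442 = (15816020 - 325) + 442 = 15815695 + 442 = 15816137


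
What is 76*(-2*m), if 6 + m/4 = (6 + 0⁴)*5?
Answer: -14592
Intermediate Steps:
m = 96 (m = -24 + 4*((6 + 0⁴)*5) = -24 + 4*((6 + 0)*5) = -24 + 4*(6*5) = -24 + 4*30 = -24 + 120 = 96)
76*(-2*m) = 76*(-2*96) = 76*(-192) = -14592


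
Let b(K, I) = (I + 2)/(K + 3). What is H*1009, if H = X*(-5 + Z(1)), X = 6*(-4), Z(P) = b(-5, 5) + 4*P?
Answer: 108972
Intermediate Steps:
b(K, I) = (2 + I)/(3 + K)
Z(P) = -7/2 + 4*P (Z(P) = (2 + 5)/(3 - 5) + 4*P = 7/(-2) + 4*P = -1/2*7 + 4*P = -7/2 + 4*P)
X = -24
H = 108 (H = -24*(-5 + (-7/2 + 4*1)) = -24*(-5 + (-7/2 + 4)) = -24*(-5 + 1/2) = -24*(-9/2) = 108)
H*1009 = 108*1009 = 108972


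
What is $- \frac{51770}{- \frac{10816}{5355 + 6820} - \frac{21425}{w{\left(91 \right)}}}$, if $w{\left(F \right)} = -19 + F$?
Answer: $\frac{1463922000}{8439617} \approx 173.46$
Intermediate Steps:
$- \frac{51770}{- \frac{10816}{5355 + 6820} - \frac{21425}{w{\left(91 \right)}}} = - \frac{51770}{- \frac{10816}{5355 + 6820} - \frac{21425}{-19 + 91}} = - \frac{51770}{- \frac{10816}{12175} - \frac{21425}{72}} = - \frac{51770}{- \frac{261628127}{876600}} = \left(-51770\right) \left(- \frac{876600}{261628127}\right) = \frac{1463922000}{8439617}$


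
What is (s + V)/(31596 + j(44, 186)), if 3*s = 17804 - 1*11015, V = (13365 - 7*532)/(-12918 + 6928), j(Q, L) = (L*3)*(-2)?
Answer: 4515243/60858400 ≈ 0.074193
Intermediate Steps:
j(Q, L) = -6*L (j(Q, L) = (3*L)*(-2) = -6*L)
V = -9641/5990 (V = (13365 - 3724)/(-5990) = 9641*(-1/5990) = -9641/5990 ≈ -1.6095)
s = 2263 (s = (17804 - 1*11015)/3 = (17804 - 11015)/3 = (⅓)*6789 = 2263)
(s + V)/(31596 + j(44, 186)) = (2263 - 9641/5990)/(31596 - 6*186) = 13545729/(5990*(31596 - 1116)) = (13545729/5990)/30480 = (13545729/5990)*(1/30480) = 4515243/60858400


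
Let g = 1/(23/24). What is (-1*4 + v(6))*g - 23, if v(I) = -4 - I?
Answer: -865/23 ≈ -37.609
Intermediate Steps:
g = 24/23 (g = 1/(23*(1/24)) = 1/(23/24) = 24/23 ≈ 1.0435)
(-1*4 + v(6))*g - 23 = (-1*4 + (-4 - 1*6))*(24/23) - 23 = (-4 + (-4 - 6))*(24/23) - 23 = (-4 - 10)*(24/23) - 23 = -14*24/23 - 23 = -336/23 - 23 = -865/23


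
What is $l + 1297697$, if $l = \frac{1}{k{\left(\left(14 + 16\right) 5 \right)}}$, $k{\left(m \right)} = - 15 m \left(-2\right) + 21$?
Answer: $\frac{5866888138}{4521} \approx 1.2977 \cdot 10^{6}$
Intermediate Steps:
$k{\left(m \right)} = 21 + 30 m$ ($k{\left(m \right)} = 30 m + 21 = 21 + 30 m$)
$l = \frac{1}{4521}$ ($l = \frac{1}{21 + 30 \left(14 + 16\right) 5} = \frac{1}{21 + 30 \cdot 30 \cdot 5} = \frac{1}{21 + 30 \cdot 150} = \frac{1}{21 + 4500} = \frac{1}{4521} \approx 0.00022119$)
$l + 1297697 = \frac{1}{4521} + 1297697 = \frac{5866888138}{4521}$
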